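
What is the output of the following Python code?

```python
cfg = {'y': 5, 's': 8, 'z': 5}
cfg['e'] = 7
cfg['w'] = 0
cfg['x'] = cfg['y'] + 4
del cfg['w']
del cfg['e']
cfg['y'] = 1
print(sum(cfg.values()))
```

23

cfg['e'] = 7 → {'y': 5, 's': 8, 'z': 5, 'e': 7}
cfg['w'] = 0 → {'y': 5, 's': 8, 'z': 5, 'e': 7, 'w': 0}
cfg['x'] = cfg['y']+4 = 9 → {'y': 5, 's': 8, 'z': 5, 'e': 7, 'w': 0, 'x': 9}
del 'w' → {'y': 5, 's': 8, 'z': 5, 'e': 7, 'x': 9}
del 'e' → {'y': 5, 's': 8, 'z': 5, 'x': 9}
cfg['y'] = 1 → {'y': 1, 's': 8, 'z': 5, 'x': 9}
sum of values = 23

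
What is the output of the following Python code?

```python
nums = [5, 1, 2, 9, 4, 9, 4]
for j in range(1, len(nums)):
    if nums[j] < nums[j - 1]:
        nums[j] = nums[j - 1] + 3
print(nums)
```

[5, 8, 11, 14, 17, 20, 23]

j=1: 1<5, nums[1] = 5+3 = 8 → [5, 8, 2, 9, 4, 9, 4]
j=2: 2<8, nums[2] = 8+3 = 11 → [5, 8, 11, 9, 4, 9, 4]
j=3: 9<11, nums[3] = 11+3 = 14 → [5, 8, 11, 14, 4, 9, 4]
j=4: 4<14, nums[4] = 14+3 = 17 → [5, 8, 11, 14, 17, 9, 4]
j=5: 9<17, nums[5] = 17+3 = 20 → [5, 8, 11, 14, 17, 20, 4]
j=6: 4<20, nums[6] = 20+3 = 23 → [5, 8, 11, 14, 17, 20, 23]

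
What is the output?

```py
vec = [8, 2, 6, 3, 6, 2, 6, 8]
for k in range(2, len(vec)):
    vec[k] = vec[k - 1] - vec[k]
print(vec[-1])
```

-29

k=2: vec[2] = 2-6 = -4 → [8, 2, -4, 3, 6, 2, 6, 8]
k=3: vec[3] = (-4)-3 = -7 → [8, 2, -4, -7, 6, 2, 6, 8]
k=4: vec[4] = (-7)-6 = -13 → [8, 2, -4, -7, -13, 2, 6, 8]
k=5: vec[5] = (-13)-2 = -15 → [8, 2, -4, -7, -13, -15, 6, 8]
k=6: vec[6] = (-15)-6 = -21 → [8, 2, -4, -7, -13, -15, -21, 8]
k=7: vec[7] = (-21)-8 = -29 → [8, 2, -4, -7, -13, -15, -21, -29]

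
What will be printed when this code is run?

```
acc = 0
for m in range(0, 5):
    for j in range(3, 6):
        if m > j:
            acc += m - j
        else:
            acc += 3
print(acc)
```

43

m=0,j=3: not 0>3, acc = 0+3 = 3
m=0,j=4: not 0>4, acc = 3+3 = 6
m=0,j=5: not 0>5, acc = 6+3 = 9
m=1,j=3: not 1>3, acc = 9+3 = 12
m=1,j=4: not 1>4, acc = 12+3 = 15
m=1,j=5: not 1>5, acc = 15+3 = 18
m=2,j=3: not 2>3, acc = 18+3 = 21
m=2,j=4: not 2>4, acc = 21+3 = 24
m=2,j=5: not 2>5, acc = 24+3 = 27
m=3,j=3: not 3>3, acc = 27+3 = 30
m=3,j=4: not 3>4, acc = 30+3 = 33
m=3,j=5: not 3>5, acc = 33+3 = 36
m=4,j=3: 4>3, acc = 36+1 = 37
m=4,j=4: not 4>4, acc = 37+3 = 40
m=4,j=5: not 4>5, acc = 40+3 = 43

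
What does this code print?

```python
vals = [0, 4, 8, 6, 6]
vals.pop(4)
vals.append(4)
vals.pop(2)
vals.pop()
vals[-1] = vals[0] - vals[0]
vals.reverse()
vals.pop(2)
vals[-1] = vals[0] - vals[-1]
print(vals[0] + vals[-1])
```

-4

pop(4) removes 6 → [0, 4, 8, 6]
append 4 → [0, 4, 8, 6, 4]
pop(2) removes 8 → [0, 4, 6, 4]
pop() removes 4 → [0, 4, 6]
vals[-1] = vals[0]-vals[0] = 0-0 = 0 → [0, 4, 0]
reverse → [0, 4, 0]
pop(2) removes 0 → [0, 4]
vals[-1] = vals[0]-vals[-1] = 0-4 = -4 → [0, -4]
vals[0]+vals[-1] = 0+(-4) = -4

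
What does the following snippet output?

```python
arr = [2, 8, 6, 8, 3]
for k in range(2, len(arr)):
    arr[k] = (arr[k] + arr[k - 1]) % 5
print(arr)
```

k=2: arr[2] = (6+8)%5 = 4 → [2, 8, 4, 8, 3]
k=3: arr[3] = (8+4)%5 = 2 → [2, 8, 4, 2, 3]
k=4: arr[4] = (3+2)%5 = 0 → [2, 8, 4, 2, 0]

[2, 8, 4, 2, 0]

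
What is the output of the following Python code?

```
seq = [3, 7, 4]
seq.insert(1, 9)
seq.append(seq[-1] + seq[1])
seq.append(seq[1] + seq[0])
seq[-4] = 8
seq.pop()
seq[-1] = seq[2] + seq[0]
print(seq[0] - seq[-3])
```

insert 9 at 1 → [3, 9, 7, 4]
append seq[-1]+seq[1] = 4+9 = 13 → [3, 9, 7, 4, 13]
append seq[1]+seq[0] = 9+3 = 12 → [3, 9, 7, 4, 13, 12]
seq[-4] = 8 → [3, 9, 8, 4, 13, 12]
pop() removes 12 → [3, 9, 8, 4, 13]
seq[-1] = seq[2]+seq[0] = 8+3 = 11 → [3, 9, 8, 4, 11]
seq[0]-seq[-3] = 3-8 = -5

-5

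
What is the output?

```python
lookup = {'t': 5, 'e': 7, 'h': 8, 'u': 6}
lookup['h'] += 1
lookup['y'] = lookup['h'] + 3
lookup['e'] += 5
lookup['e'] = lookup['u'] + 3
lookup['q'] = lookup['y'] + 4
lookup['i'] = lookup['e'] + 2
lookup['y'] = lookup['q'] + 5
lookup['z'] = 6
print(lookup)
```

{'t': 5, 'e': 9, 'h': 9, 'u': 6, 'y': 21, 'q': 16, 'i': 11, 'z': 6}

lookup['h'] = 8+1 = 9 → {'t': 5, 'e': 7, 'h': 9, 'u': 6}
lookup['y'] = lookup['h']+3 = 12 → {'t': 5, 'e': 7, 'h': 9, 'u': 6, 'y': 12}
lookup['e'] = 7+5 = 12 → {'t': 5, 'e': 12, 'h': 9, 'u': 6, 'y': 12}
lookup['e'] = lookup['u']+3 = 9 → {'t': 5, 'e': 9, 'h': 9, 'u': 6, 'y': 12}
lookup['q'] = lookup['y']+4 = 16 → {'t': 5, 'e': 9, 'h': 9, 'u': 6, 'y': 12, 'q': 16}
lookup['i'] = lookup['e']+2 = 11 → {'t': 5, 'e': 9, 'h': 9, 'u': 6, 'y': 12, 'q': 16, 'i': 11}
lookup['y'] = lookup['q']+5 = 21 → {'t': 5, 'e': 9, 'h': 9, 'u': 6, 'y': 21, 'q': 16, 'i': 11}
lookup['z'] = 6 → {'t': 5, 'e': 9, 'h': 9, 'u': 6, 'y': 21, 'q': 16, 'i': 11, 'z': 6}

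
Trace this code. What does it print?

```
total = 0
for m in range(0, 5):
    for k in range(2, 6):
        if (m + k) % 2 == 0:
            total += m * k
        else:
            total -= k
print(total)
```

m=0,k=2: even sum, total = 0+0 = 0
m=0,k=3: odd sum, total = 0-3 = -3
m=0,k=4: even sum, total = (-3)+0 = -3
m=0,k=5: odd sum, total = (-3)-5 = -8
m=1,k=2: odd sum, total = (-8)-2 = -10
m=1,k=3: even sum, total = (-10)+3 = -7
m=1,k=4: odd sum, total = (-7)-4 = -11
m=1,k=5: even sum, total = (-11)+5 = -6
m=2,k=2: even sum, total = (-6)+4 = -2
m=2,k=3: odd sum, total = (-2)-3 = -5
m=2,k=4: even sum, total = (-5)+8 = 3
m=2,k=5: odd sum, total = 3-5 = -2
m=3,k=2: odd sum, total = (-2)-2 = -4
m=3,k=3: even sum, total = (-4)+9 = 5
m=3,k=4: odd sum, total = 5-4 = 1
m=3,k=5: even sum, total = 1+15 = 16
m=4,k=2: even sum, total = 16+8 = 24
m=4,k=3: odd sum, total = 24-3 = 21
m=4,k=4: even sum, total = 21+16 = 37
m=4,k=5: odd sum, total = 37-5 = 32

32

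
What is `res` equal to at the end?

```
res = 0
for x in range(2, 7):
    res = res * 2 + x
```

88

x=2: res = 0*2+2 = 2
x=3: res = 2*2+3 = 7
x=4: res = 7*2+4 = 18
x=5: res = 18*2+5 = 41
x=6: res = 41*2+6 = 88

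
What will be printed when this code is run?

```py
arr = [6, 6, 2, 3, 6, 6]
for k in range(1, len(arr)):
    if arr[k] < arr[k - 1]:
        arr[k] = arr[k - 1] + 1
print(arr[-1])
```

10

k=1: 6>=6, unchanged → [6, 6, 2, 3, 6, 6]
k=2: 2<6, arr[2] = 6+1 = 7 → [6, 6, 7, 3, 6, 6]
k=3: 3<7, arr[3] = 7+1 = 8 → [6, 6, 7, 8, 6, 6]
k=4: 6<8, arr[4] = 8+1 = 9 → [6, 6, 7, 8, 9, 6]
k=5: 6<9, arr[5] = 9+1 = 10 → [6, 6, 7, 8, 9, 10]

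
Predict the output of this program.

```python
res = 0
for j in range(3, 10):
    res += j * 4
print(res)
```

168

j=3: res = 0+3*4 = 12
j=4: res = 12+4*4 = 28
j=5: res = 28+5*4 = 48
j=6: res = 48+6*4 = 72
j=7: res = 72+7*4 = 100
j=8: res = 100+8*4 = 132
j=9: res = 132+9*4 = 168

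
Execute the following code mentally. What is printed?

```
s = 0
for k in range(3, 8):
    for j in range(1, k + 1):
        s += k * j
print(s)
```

k=3,j=1: s = 0+3 = 3
k=3,j=2: s = 3+6 = 9
k=3,j=3: s = 9+9 = 18
k=4,j=1: s = 18+4 = 22
k=4,j=2: s = 22+8 = 30
k=4,j=3: s = 30+12 = 42
k=4,j=4: s = 42+16 = 58
k=5,j=1: s = 58+5 = 63
k=5,j=2: s = 63+10 = 73
k=5,j=3: s = 73+15 = 88
k=5,j=4: s = 88+20 = 108
k=5,j=5: s = 108+25 = 133
k=6,j=1: s = 133+6 = 139
k=6,j=2: s = 139+12 = 151
k=6,j=3: s = 151+18 = 169
k=6,j=4: s = 169+24 = 193
k=6,j=5: s = 193+30 = 223
k=6,j=6: s = 223+36 = 259
k=7,j=1: s = 259+7 = 266
k=7,j=2: s = 266+14 = 280
k=7,j=3: s = 280+21 = 301
k=7,j=4: s = 301+28 = 329
k=7,j=5: s = 329+35 = 364
k=7,j=6: s = 364+42 = 406
k=7,j=7: s = 406+49 = 455

455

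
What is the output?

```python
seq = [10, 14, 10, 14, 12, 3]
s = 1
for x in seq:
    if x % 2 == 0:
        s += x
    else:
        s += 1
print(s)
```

62

x=10: even, s = 1+10 = 11
x=14: even, s = 11+14 = 25
x=10: even, s = 25+10 = 35
x=14: even, s = 35+14 = 49
x=12: even, s = 49+12 = 61
x=3: not even, s = 61+1 = 62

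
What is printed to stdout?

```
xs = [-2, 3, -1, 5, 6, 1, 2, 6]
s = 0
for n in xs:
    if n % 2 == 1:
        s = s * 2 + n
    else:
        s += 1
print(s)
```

51

n=-2: not odd, s = 0+1 = 1
n=3: odd, s = 1*2+3 = 5
n=-1: odd, s = 5*2+(-1) = 9
n=5: odd, s = 9*2+5 = 23
n=6: not odd, s = 23+1 = 24
n=1: odd, s = 24*2+1 = 49
n=2: not odd, s = 49+1 = 50
n=6: not odd, s = 50+1 = 51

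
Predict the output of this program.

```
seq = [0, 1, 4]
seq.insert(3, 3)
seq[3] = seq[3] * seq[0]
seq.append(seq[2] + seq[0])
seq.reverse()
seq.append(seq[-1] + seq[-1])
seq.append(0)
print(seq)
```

insert 3 at 3 → [0, 1, 4, 3]
seq[3] = seq[3]*seq[0] = 3*0 = 0 → [0, 1, 4, 0]
append seq[2]+seq[0] = 4+0 = 4 → [0, 1, 4, 0, 4]
reverse → [4, 0, 4, 1, 0]
append seq[-1]+seq[-1] = 0+0 = 0 → [4, 0, 4, 1, 0, 0]
append 0 → [4, 0, 4, 1, 0, 0, 0]

[4, 0, 4, 1, 0, 0, 0]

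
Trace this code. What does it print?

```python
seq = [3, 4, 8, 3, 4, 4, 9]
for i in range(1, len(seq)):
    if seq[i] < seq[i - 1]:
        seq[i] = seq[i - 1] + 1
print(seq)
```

i=1: 4>=3, unchanged → [3, 4, 8, 3, 4, 4, 9]
i=2: 8>=4, unchanged → [3, 4, 8, 3, 4, 4, 9]
i=3: 3<8, seq[3] = 8+1 = 9 → [3, 4, 8, 9, 4, 4, 9]
i=4: 4<9, seq[4] = 9+1 = 10 → [3, 4, 8, 9, 10, 4, 9]
i=5: 4<10, seq[5] = 10+1 = 11 → [3, 4, 8, 9, 10, 11, 9]
i=6: 9<11, seq[6] = 11+1 = 12 → [3, 4, 8, 9, 10, 11, 12]

[3, 4, 8, 9, 10, 11, 12]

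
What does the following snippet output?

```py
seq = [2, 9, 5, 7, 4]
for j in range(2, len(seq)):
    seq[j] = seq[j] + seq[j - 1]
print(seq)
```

j=2: seq[2] = 5+9 = 14 → [2, 9, 14, 7, 4]
j=3: seq[3] = 7+14 = 21 → [2, 9, 14, 21, 4]
j=4: seq[4] = 4+21 = 25 → [2, 9, 14, 21, 25]

[2, 9, 14, 21, 25]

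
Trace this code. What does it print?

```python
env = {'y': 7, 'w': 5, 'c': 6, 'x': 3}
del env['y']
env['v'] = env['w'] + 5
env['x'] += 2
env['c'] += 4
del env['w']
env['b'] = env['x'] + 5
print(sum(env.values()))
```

35

del 'y' → {'w': 5, 'c': 6, 'x': 3}
env['v'] = env['w']+5 = 10 → {'w': 5, 'c': 6, 'x': 3, 'v': 10}
env['x'] = 3+2 = 5 → {'w': 5, 'c': 6, 'x': 5, 'v': 10}
env['c'] = 6+4 = 10 → {'w': 5, 'c': 10, 'x': 5, 'v': 10}
del 'w' → {'c': 10, 'x': 5, 'v': 10}
env['b'] = env['x']+5 = 10 → {'c': 10, 'x': 5, 'v': 10, 'b': 10}
sum of values = 35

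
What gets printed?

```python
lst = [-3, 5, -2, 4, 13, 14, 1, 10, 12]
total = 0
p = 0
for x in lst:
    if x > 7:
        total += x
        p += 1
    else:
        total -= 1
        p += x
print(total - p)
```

x=-3: not >7, total = 0-1 = -1; p=-3
x=5: not >7, total = (-1)-1 = -2; p=2
x=-2: not >7, total = (-2)-1 = -3; p=0
x=4: not >7, total = (-3)-1 = -4; p=4
x=13: >7, total = (-4)+13 = 9; p=5
x=14: >7, total = 9+14 = 23; p=6
x=1: not >7, total = 23-1 = 22; p=7
x=10: >7, total = 22+10 = 32; p=8
x=12: >7, total = 32+12 = 44; p=9
total-p = 44-9 = 35

35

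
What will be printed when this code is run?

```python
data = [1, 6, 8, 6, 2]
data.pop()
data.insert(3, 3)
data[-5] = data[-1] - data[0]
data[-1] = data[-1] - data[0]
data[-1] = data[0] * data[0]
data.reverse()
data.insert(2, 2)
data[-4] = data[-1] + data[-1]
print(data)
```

pop() removes 2 → [1, 6, 8, 6]
insert 3 at 3 → [1, 6, 8, 3, 6]
data[-5] = data[-1]-data[0] = 6-1 = 5 → [5, 6, 8, 3, 6]
data[-1] = data[-1]-data[0] = 6-5 = 1 → [5, 6, 8, 3, 1]
data[-1] = data[0]*data[0] = 5*5 = 25 → [5, 6, 8, 3, 25]
reverse → [25, 3, 8, 6, 5]
insert 2 at 2 → [25, 3, 2, 8, 6, 5]
data[-4] = data[-1]+data[-1] = 5+5 = 10 → [25, 3, 10, 8, 6, 5]

[25, 3, 10, 8, 6, 5]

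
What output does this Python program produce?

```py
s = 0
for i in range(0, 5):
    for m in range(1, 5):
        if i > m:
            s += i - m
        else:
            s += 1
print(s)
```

24

i=0,m=1: not 0>1, s = 0+1 = 1
i=0,m=2: not 0>2, s = 1+1 = 2
i=0,m=3: not 0>3, s = 2+1 = 3
i=0,m=4: not 0>4, s = 3+1 = 4
i=1,m=1: not 1>1, s = 4+1 = 5
i=1,m=2: not 1>2, s = 5+1 = 6
i=1,m=3: not 1>3, s = 6+1 = 7
i=1,m=4: not 1>4, s = 7+1 = 8
i=2,m=1: 2>1, s = 8+1 = 9
i=2,m=2: not 2>2, s = 9+1 = 10
i=2,m=3: not 2>3, s = 10+1 = 11
i=2,m=4: not 2>4, s = 11+1 = 12
i=3,m=1: 3>1, s = 12+2 = 14
i=3,m=2: 3>2, s = 14+1 = 15
i=3,m=3: not 3>3, s = 15+1 = 16
i=3,m=4: not 3>4, s = 16+1 = 17
i=4,m=1: 4>1, s = 17+3 = 20
i=4,m=2: 4>2, s = 20+2 = 22
i=4,m=3: 4>3, s = 22+1 = 23
i=4,m=4: not 4>4, s = 23+1 = 24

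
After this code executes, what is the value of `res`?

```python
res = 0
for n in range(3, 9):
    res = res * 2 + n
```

n=3: res = 0*2+3 = 3
n=4: res = 3*2+4 = 10
n=5: res = 10*2+5 = 25
n=6: res = 25*2+6 = 56
n=7: res = 56*2+7 = 119
n=8: res = 119*2+8 = 246

246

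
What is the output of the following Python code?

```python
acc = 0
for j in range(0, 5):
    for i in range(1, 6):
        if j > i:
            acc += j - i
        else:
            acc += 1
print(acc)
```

29

j=0,i=1: not 0>1, acc = 0+1 = 1
j=0,i=2: not 0>2, acc = 1+1 = 2
j=0,i=3: not 0>3, acc = 2+1 = 3
j=0,i=4: not 0>4, acc = 3+1 = 4
j=0,i=5: not 0>5, acc = 4+1 = 5
j=1,i=1: not 1>1, acc = 5+1 = 6
j=1,i=2: not 1>2, acc = 6+1 = 7
j=1,i=3: not 1>3, acc = 7+1 = 8
j=1,i=4: not 1>4, acc = 8+1 = 9
j=1,i=5: not 1>5, acc = 9+1 = 10
j=2,i=1: 2>1, acc = 10+1 = 11
j=2,i=2: not 2>2, acc = 11+1 = 12
j=2,i=3: not 2>3, acc = 12+1 = 13
j=2,i=4: not 2>4, acc = 13+1 = 14
j=2,i=5: not 2>5, acc = 14+1 = 15
j=3,i=1: 3>1, acc = 15+2 = 17
j=3,i=2: 3>2, acc = 17+1 = 18
j=3,i=3: not 3>3, acc = 18+1 = 19
j=3,i=4: not 3>4, acc = 19+1 = 20
j=3,i=5: not 3>5, acc = 20+1 = 21
j=4,i=1: 4>1, acc = 21+3 = 24
j=4,i=2: 4>2, acc = 24+2 = 26
j=4,i=3: 4>3, acc = 26+1 = 27
j=4,i=4: not 4>4, acc = 27+1 = 28
j=4,i=5: not 4>5, acc = 28+1 = 29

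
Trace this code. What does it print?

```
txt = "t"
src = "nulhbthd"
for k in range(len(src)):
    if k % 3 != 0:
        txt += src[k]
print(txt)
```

tulbtd

k=0: skip
k=1: add 'u' → 'tu'
k=2: add 'l' → 'tul'
k=3: skip
k=4: add 'b' → 'tulb'
k=5: add 't' → 'tulbt'
k=6: skip
k=7: add 'd' → 'tulbtd'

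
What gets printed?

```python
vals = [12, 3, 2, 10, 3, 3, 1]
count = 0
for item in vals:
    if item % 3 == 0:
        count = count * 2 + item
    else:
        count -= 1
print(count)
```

item=12: %3==0, count = 0*2+12 = 12
item=3: %3==0, count = 12*2+3 = 27
item=2: not %3==0, count = 27-1 = 26
item=10: not %3==0, count = 26-1 = 25
item=3: %3==0, count = 25*2+3 = 53
item=3: %3==0, count = 53*2+3 = 109
item=1: not %3==0, count = 109-1 = 108

108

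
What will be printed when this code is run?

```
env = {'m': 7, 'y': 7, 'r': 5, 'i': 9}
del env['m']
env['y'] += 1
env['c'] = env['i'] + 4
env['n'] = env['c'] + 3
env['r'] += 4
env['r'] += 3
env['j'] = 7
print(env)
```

del 'm' → {'y': 7, 'r': 5, 'i': 9}
env['y'] = 7+1 = 8 → {'y': 8, 'r': 5, 'i': 9}
env['c'] = env['i']+4 = 13 → {'y': 8, 'r': 5, 'i': 9, 'c': 13}
env['n'] = env['c']+3 = 16 → {'y': 8, 'r': 5, 'i': 9, 'c': 13, 'n': 16}
env['r'] = 5+4 = 9 → {'y': 8, 'r': 9, 'i': 9, 'c': 13, 'n': 16}
env['r'] = 9+3 = 12 → {'y': 8, 'r': 12, 'i': 9, 'c': 13, 'n': 16}
env['j'] = 7 → {'y': 8, 'r': 12, 'i': 9, 'c': 13, 'n': 16, 'j': 7}

{'y': 8, 'r': 12, 'i': 9, 'c': 13, 'n': 16, 'j': 7}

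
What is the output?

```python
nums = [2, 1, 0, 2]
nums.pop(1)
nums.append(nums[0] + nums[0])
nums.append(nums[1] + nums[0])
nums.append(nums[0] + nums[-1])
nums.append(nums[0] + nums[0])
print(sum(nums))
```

18

pop(1) removes 1 → [2, 0, 2]
append nums[0]+nums[0] = 2+2 = 4 → [2, 0, 2, 4]
append nums[1]+nums[0] = 0+2 = 2 → [2, 0, 2, 4, 2]
append nums[0]+nums[-1] = 2+2 = 4 → [2, 0, 2, 4, 2, 4]
append nums[0]+nums[0] = 2+2 = 4 → [2, 0, 2, 4, 2, 4, 4]
sum = 18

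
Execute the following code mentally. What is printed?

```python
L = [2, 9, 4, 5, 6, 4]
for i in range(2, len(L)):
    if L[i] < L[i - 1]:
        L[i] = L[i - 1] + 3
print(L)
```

i=2: 4<9, L[2] = 9+3 = 12 → [2, 9, 12, 5, 6, 4]
i=3: 5<12, L[3] = 12+3 = 15 → [2, 9, 12, 15, 6, 4]
i=4: 6<15, L[4] = 15+3 = 18 → [2, 9, 12, 15, 18, 4]
i=5: 4<18, L[5] = 18+3 = 21 → [2, 9, 12, 15, 18, 21]

[2, 9, 12, 15, 18, 21]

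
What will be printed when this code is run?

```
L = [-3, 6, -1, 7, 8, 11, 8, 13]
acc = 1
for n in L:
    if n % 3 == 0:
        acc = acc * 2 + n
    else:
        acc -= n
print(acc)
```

n=-3: %3==0, acc = 1*2+(-3) = -1
n=6: %3==0, acc = (-1)*2+6 = 4
n=-1: not %3==0, acc = 4-(-1) = 5
n=7: not %3==0, acc = 5-7 = -2
n=8: not %3==0, acc = (-2)-8 = -10
n=11: not %3==0, acc = (-10)-11 = -21
n=8: not %3==0, acc = (-21)-8 = -29
n=13: not %3==0, acc = (-29)-13 = -42

-42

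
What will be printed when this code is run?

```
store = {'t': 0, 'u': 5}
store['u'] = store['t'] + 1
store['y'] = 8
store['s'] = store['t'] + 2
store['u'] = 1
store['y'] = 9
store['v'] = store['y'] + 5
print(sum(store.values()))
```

26

store['u'] = store['t']+1 = 1 → {'t': 0, 'u': 1}
store['y'] = 8 → {'t': 0, 'u': 1, 'y': 8}
store['s'] = store['t']+2 = 2 → {'t': 0, 'u': 1, 'y': 8, 's': 2}
store['u'] = 1 → {'t': 0, 'u': 1, 'y': 8, 's': 2}
store['y'] = 9 → {'t': 0, 'u': 1, 'y': 9, 's': 2}
store['v'] = store['y']+5 = 14 → {'t': 0, 'u': 1, 'y': 9, 's': 2, 'v': 14}
sum of values = 26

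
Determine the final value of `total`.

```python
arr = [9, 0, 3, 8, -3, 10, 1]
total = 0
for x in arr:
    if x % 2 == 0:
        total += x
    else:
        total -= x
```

x=9: not even, total = 0-9 = -9
x=0: even, total = (-9)+0 = -9
x=3: not even, total = (-9)-3 = -12
x=8: even, total = (-12)+8 = -4
x=-3: not even, total = (-4)-(-3) = -1
x=10: even, total = (-1)+10 = 9
x=1: not even, total = 9-1 = 8

8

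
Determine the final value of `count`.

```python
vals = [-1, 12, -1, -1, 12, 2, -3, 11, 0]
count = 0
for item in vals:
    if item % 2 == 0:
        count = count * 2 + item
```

item=-1: not even
item=12: even, count = 0*2+12 = 12
item=-1: not even
item=-1: not even
item=12: even, count = 12*2+12 = 36
item=2: even, count = 36*2+2 = 74
item=-3: not even
item=11: not even
item=0: even, count = 74*2+0 = 148

148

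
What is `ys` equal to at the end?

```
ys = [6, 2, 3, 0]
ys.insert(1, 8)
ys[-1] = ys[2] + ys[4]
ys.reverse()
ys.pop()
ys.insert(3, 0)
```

[2, 3, 2, 0, 8]

insert 8 at 1 → [6, 8, 2, 3, 0]
ys[-1] = ys[2]+ys[4] = 2+0 = 2 → [6, 8, 2, 3, 2]
reverse → [2, 3, 2, 8, 6]
pop() removes 6 → [2, 3, 2, 8]
insert 0 at 3 → [2, 3, 2, 0, 8]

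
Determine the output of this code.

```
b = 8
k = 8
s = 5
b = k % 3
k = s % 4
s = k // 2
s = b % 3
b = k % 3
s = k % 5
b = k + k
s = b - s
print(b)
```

b = 8%3 = 2
k = 5%4 = 1
s = 1//2 = 0
s = 2%3 = 2
b = 1%3 = 1
s = 1%5 = 1
b = 1+1 = 2
s = 2-1 = 1

2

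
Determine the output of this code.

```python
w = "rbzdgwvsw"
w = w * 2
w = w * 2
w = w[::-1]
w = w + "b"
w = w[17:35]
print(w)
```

repeat ×2 → 'rbzdgwvswrbzdgwvsw'
repeat ×2 → 'rbzdgwvswrbzdgwvswrbzdgwvswrbzdgwvsw'
reverse → 'wsvwgdzbrwsvwgdzbrwsvwgdzbrwsvwgdzbr'
+ 'b' → 'wsvwgdzbrwsvwgdzbrwsvwgdzbrwsvwgdzbrb'
slice [17:35] → 'rwsvwgdzbrwsvwgdzb'

rwsvwgdzbrwsvwgdzb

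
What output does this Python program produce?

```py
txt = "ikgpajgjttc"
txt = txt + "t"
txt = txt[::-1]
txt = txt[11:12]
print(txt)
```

i

+ 't' → 'ikgpajgjttct'
reverse → 'tcttjgjapgki'
slice [11:12] → 'i'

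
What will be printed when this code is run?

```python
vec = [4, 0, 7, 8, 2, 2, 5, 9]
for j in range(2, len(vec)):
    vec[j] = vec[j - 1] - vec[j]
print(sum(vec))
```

j=2: vec[2] = 0-7 = -7 → [4, 0, -7, 8, 2, 2, 5, 9]
j=3: vec[3] = (-7)-8 = -15 → [4, 0, -7, -15, 2, 2, 5, 9]
j=4: vec[4] = (-15)-2 = -17 → [4, 0, -7, -15, -17, 2, 5, 9]
j=5: vec[5] = (-17)-2 = -19 → [4, 0, -7, -15, -17, -19, 5, 9]
j=6: vec[6] = (-19)-5 = -24 → [4, 0, -7, -15, -17, -19, -24, 9]
j=7: vec[7] = (-24)-9 = -33 → [4, 0, -7, -15, -17, -19, -24, -33]
sum = -111

-111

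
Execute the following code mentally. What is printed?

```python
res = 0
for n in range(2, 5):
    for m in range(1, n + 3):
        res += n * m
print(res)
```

149

n=2,m=1: res = 0+2 = 2
n=2,m=2: res = 2+4 = 6
n=2,m=3: res = 6+6 = 12
n=2,m=4: res = 12+8 = 20
n=3,m=1: res = 20+3 = 23
n=3,m=2: res = 23+6 = 29
n=3,m=3: res = 29+9 = 38
n=3,m=4: res = 38+12 = 50
n=3,m=5: res = 50+15 = 65
n=4,m=1: res = 65+4 = 69
n=4,m=2: res = 69+8 = 77
n=4,m=3: res = 77+12 = 89
n=4,m=4: res = 89+16 = 105
n=4,m=5: res = 105+20 = 125
n=4,m=6: res = 125+24 = 149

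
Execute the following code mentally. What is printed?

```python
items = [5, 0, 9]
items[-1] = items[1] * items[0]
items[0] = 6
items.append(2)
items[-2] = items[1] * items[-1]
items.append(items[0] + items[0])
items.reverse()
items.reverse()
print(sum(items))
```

20

items[-1] = items[1]*items[0] = 0*5 = 0 → [5, 0, 0]
items[0] = 6 → [6, 0, 0]
append 2 → [6, 0, 0, 2]
items[-2] = items[1]*items[-1] = 0*2 = 0 → [6, 0, 0, 2]
append items[0]+items[0] = 6+6 = 12 → [6, 0, 0, 2, 12]
reverse → [12, 2, 0, 0, 6]
reverse → [6, 0, 0, 2, 12]
sum = 20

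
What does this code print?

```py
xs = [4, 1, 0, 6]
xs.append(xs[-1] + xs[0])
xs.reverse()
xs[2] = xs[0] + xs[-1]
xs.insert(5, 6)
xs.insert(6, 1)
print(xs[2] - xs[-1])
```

13

append xs[-1]+xs[0] = 6+4 = 10 → [4, 1, 0, 6, 10]
reverse → [10, 6, 0, 1, 4]
xs[2] = xs[0]+xs[-1] = 10+4 = 14 → [10, 6, 14, 1, 4]
insert 6 at 5 → [10, 6, 14, 1, 4, 6]
insert 1 at 6 → [10, 6, 14, 1, 4, 6, 1]
xs[2]-xs[-1] = 14-1 = 13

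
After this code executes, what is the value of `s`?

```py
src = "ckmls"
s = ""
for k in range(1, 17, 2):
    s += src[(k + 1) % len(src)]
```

'msklcmsk'

k=1: add src[2]='m' → 'm'
k=3: add src[4]='s' → 'ms'
k=5: add src[1]='k' → 'msk'
k=7: add src[3]='l' → 'mskl'
k=9: add src[0]='c' → 'msklc'
k=11: add src[2]='m' → 'msklcm'
k=13: add src[4]='s' → 'msklcms'
k=15: add src[1]='k' → 'msklcmsk'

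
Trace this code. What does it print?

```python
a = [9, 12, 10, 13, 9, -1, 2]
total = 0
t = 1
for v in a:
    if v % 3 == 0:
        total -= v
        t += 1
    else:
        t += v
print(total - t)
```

-58

v=9: %3==0, total = 0-9 = -9; t=2
v=12: %3==0, total = (-9)-12 = -21; t=3
v=10: not %3==0; t=13
v=13: not %3==0; t=26
v=9: %3==0, total = (-21)-9 = -30; t=27
v=-1: not %3==0; t=26
v=2: not %3==0; t=28
total-t = (-30)-28 = -58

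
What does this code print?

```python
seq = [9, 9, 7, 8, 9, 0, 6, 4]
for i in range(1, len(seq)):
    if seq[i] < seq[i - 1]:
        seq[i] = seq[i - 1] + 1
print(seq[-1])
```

i=1: 9>=9, unchanged → [9, 9, 7, 8, 9, 0, 6, 4]
i=2: 7<9, seq[2] = 9+1 = 10 → [9, 9, 10, 8, 9, 0, 6, 4]
i=3: 8<10, seq[3] = 10+1 = 11 → [9, 9, 10, 11, 9, 0, 6, 4]
i=4: 9<11, seq[4] = 11+1 = 12 → [9, 9, 10, 11, 12, 0, 6, 4]
i=5: 0<12, seq[5] = 12+1 = 13 → [9, 9, 10, 11, 12, 13, 6, 4]
i=6: 6<13, seq[6] = 13+1 = 14 → [9, 9, 10, 11, 12, 13, 14, 4]
i=7: 4<14, seq[7] = 14+1 = 15 → [9, 9, 10, 11, 12, 13, 14, 15]

15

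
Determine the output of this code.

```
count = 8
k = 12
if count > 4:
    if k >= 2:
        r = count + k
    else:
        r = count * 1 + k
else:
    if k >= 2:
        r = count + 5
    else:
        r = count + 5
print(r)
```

count=8, k=12
count > 4 is True; k >= 2 is True
→ r = count + k = 20

20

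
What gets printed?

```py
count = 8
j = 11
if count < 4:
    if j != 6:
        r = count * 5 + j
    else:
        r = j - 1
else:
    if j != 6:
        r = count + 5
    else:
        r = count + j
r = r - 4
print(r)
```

9

count=8, j=11
count < 4 is False; j != 6 is True
→ r = count + 5 = 13
r = 13-4 = 9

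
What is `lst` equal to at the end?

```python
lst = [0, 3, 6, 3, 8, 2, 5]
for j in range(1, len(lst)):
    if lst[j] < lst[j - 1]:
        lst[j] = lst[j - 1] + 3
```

[0, 3, 6, 9, 12, 15, 18]

j=1: 3>=0, unchanged → [0, 3, 6, 3, 8, 2, 5]
j=2: 6>=3, unchanged → [0, 3, 6, 3, 8, 2, 5]
j=3: 3<6, lst[3] = 6+3 = 9 → [0, 3, 6, 9, 8, 2, 5]
j=4: 8<9, lst[4] = 9+3 = 12 → [0, 3, 6, 9, 12, 2, 5]
j=5: 2<12, lst[5] = 12+3 = 15 → [0, 3, 6, 9, 12, 15, 5]
j=6: 5<15, lst[6] = 15+3 = 18 → [0, 3, 6, 9, 12, 15, 18]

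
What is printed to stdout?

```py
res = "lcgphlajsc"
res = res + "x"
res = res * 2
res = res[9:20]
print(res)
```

cxlcgphlajs

+ 'x' → 'lcgphlajscx'
repeat ×2 → 'lcgphlajscxlcgphlajscx'
slice [9:20] → 'cxlcgphlajs'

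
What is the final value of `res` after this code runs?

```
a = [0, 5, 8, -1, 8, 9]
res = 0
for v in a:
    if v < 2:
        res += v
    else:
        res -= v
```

v=0: <2, res = 0+0 = 0
v=5: not <2, res = 0-5 = -5
v=8: not <2, res = (-5)-8 = -13
v=-1: <2, res = (-13)+(-1) = -14
v=8: not <2, res = (-14)-8 = -22
v=9: not <2, res = (-22)-9 = -31

-31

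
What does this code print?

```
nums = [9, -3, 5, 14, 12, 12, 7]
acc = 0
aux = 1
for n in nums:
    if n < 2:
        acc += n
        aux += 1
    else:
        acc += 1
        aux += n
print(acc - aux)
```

-58

n=9: not <2, acc = 0+1 = 1; aux=10
n=-3: <2, acc = 1+(-3) = -2; aux=11
n=5: not <2, acc = (-2)+1 = -1; aux=16
n=14: not <2, acc = (-1)+1 = 0; aux=30
n=12: not <2, acc = 0+1 = 1; aux=42
n=12: not <2, acc = 1+1 = 2; aux=54
n=7: not <2, acc = 2+1 = 3; aux=61
acc-aux = 3-61 = -58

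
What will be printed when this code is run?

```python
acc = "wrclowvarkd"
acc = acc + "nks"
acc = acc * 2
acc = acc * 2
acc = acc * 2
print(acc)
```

+ 'nks' → 'wrclowvarkdnks'
repeat ×2 → 'wrclowvarkdnkswrclowvarkdnks'
repeat ×2 → 'wrclowvarkdnkswrclowvarkdnkswrclowvarkdnkswrclowvarkdnks'
repeat ×2 → 'wrclowvarkdnkswrclowvarkdnkswrclowvarkdnkswrclowvarkdnkswrclowvarkdnkswrclowvarkdnkswrclowvarkdnkswrclowvarkdnks'

wrclowvarkdnkswrclowvarkdnkswrclowvarkdnkswrclowvarkdnkswrclowvarkdnkswrclowvarkdnkswrclowvarkdnkswrclowvarkdnks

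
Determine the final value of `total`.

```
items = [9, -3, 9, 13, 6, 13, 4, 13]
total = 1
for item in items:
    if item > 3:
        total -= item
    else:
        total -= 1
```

-67

item=9: >3, total = 1-9 = -8
item=-3: not >3, total = (-8)-1 = -9
item=9: >3, total = (-9)-9 = -18
item=13: >3, total = (-18)-13 = -31
item=6: >3, total = (-31)-6 = -37
item=13: >3, total = (-37)-13 = -50
item=4: >3, total = (-50)-4 = -54
item=13: >3, total = (-54)-13 = -67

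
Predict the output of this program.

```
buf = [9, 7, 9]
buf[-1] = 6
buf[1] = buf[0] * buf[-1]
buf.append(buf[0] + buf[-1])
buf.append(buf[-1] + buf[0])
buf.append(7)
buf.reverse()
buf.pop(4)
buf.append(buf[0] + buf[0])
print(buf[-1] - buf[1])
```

-10

buf[-1] = 6 → [9, 7, 6]
buf[1] = buf[0]*buf[-1] = 9*6 = 54 → [9, 54, 6]
append buf[0]+buf[-1] = 9+6 = 15 → [9, 54, 6, 15]
append buf[-1]+buf[0] = 15+9 = 24 → [9, 54, 6, 15, 24]
append 7 → [9, 54, 6, 15, 24, 7]
reverse → [7, 24, 15, 6, 54, 9]
pop(4) removes 54 → [7, 24, 15, 6, 9]
append buf[0]+buf[0] = 7+7 = 14 → [7, 24, 15, 6, 9, 14]
buf[-1]-buf[1] = 14-24 = -10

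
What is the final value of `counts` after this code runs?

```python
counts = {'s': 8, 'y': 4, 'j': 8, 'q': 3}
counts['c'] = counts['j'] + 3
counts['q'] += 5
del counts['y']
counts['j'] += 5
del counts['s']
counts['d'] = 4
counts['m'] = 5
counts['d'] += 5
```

{'j': 13, 'q': 8, 'c': 11, 'd': 9, 'm': 5}

counts['c'] = counts['j']+3 = 11 → {'s': 8, 'y': 4, 'j': 8, 'q': 3, 'c': 11}
counts['q'] = 3+5 = 8 → {'s': 8, 'y': 4, 'j': 8, 'q': 8, 'c': 11}
del 'y' → {'s': 8, 'j': 8, 'q': 8, 'c': 11}
counts['j'] = 8+5 = 13 → {'s': 8, 'j': 13, 'q': 8, 'c': 11}
del 's' → {'j': 13, 'q': 8, 'c': 11}
counts['d'] = 4 → {'j': 13, 'q': 8, 'c': 11, 'd': 4}
counts['m'] = 5 → {'j': 13, 'q': 8, 'c': 11, 'd': 4, 'm': 5}
counts['d'] = 4+5 = 9 → {'j': 13, 'q': 8, 'c': 11, 'd': 9, 'm': 5}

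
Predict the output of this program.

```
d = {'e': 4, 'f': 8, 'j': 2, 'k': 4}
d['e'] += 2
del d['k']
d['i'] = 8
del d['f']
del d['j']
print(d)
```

{'e': 6, 'i': 8}

d['e'] = 4+2 = 6 → {'e': 6, 'f': 8, 'j': 2, 'k': 4}
del 'k' → {'e': 6, 'f': 8, 'j': 2}
d['i'] = 8 → {'e': 6, 'f': 8, 'j': 2, 'i': 8}
del 'f' → {'e': 6, 'j': 2, 'i': 8}
del 'j' → {'e': 6, 'i': 8}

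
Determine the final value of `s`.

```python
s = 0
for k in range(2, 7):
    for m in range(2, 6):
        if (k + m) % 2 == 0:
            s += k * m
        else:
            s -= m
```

100

k=2,m=2: even sum, s = 0+4 = 4
k=2,m=3: odd sum, s = 4-3 = 1
k=2,m=4: even sum, s = 1+8 = 9
k=2,m=5: odd sum, s = 9-5 = 4
k=3,m=2: odd sum, s = 4-2 = 2
k=3,m=3: even sum, s = 2+9 = 11
k=3,m=4: odd sum, s = 11-4 = 7
k=3,m=5: even sum, s = 7+15 = 22
k=4,m=2: even sum, s = 22+8 = 30
k=4,m=3: odd sum, s = 30-3 = 27
k=4,m=4: even sum, s = 27+16 = 43
k=4,m=5: odd sum, s = 43-5 = 38
k=5,m=2: odd sum, s = 38-2 = 36
k=5,m=3: even sum, s = 36+15 = 51
k=5,m=4: odd sum, s = 51-4 = 47
k=5,m=5: even sum, s = 47+25 = 72
k=6,m=2: even sum, s = 72+12 = 84
k=6,m=3: odd sum, s = 84-3 = 81
k=6,m=4: even sum, s = 81+24 = 105
k=6,m=5: odd sum, s = 105-5 = 100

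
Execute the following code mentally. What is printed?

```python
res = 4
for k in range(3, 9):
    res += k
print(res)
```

37

k=3: res = 4+3 = 7
k=4: res = 7+4 = 11
k=5: res = 11+5 = 16
k=6: res = 16+6 = 22
k=7: res = 22+7 = 29
k=8: res = 29+8 = 37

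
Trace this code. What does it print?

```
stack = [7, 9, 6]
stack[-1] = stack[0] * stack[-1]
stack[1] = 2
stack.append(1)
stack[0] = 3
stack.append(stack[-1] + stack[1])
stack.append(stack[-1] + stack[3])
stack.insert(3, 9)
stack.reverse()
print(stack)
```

[4, 3, 1, 9, 42, 2, 3]

stack[-1] = stack[0]*stack[-1] = 7*6 = 42 → [7, 9, 42]
stack[1] = 2 → [7, 2, 42]
append 1 → [7, 2, 42, 1]
stack[0] = 3 → [3, 2, 42, 1]
append stack[-1]+stack[1] = 1+2 = 3 → [3, 2, 42, 1, 3]
append stack[-1]+stack[3] = 3+1 = 4 → [3, 2, 42, 1, 3, 4]
insert 9 at 3 → [3, 2, 42, 9, 1, 3, 4]
reverse → [4, 3, 1, 9, 42, 2, 3]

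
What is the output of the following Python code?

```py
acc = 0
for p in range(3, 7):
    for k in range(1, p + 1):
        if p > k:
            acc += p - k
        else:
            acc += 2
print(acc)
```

42

p=3,k=1: 3>1, acc = 0+2 = 2
p=3,k=2: 3>2, acc = 2+1 = 3
p=3,k=3: not 3>3, acc = 3+2 = 5
p=4,k=1: 4>1, acc = 5+3 = 8
p=4,k=2: 4>2, acc = 8+2 = 10
p=4,k=3: 4>3, acc = 10+1 = 11
p=4,k=4: not 4>4, acc = 11+2 = 13
p=5,k=1: 5>1, acc = 13+4 = 17
p=5,k=2: 5>2, acc = 17+3 = 20
p=5,k=3: 5>3, acc = 20+2 = 22
p=5,k=4: 5>4, acc = 22+1 = 23
p=5,k=5: not 5>5, acc = 23+2 = 25
p=6,k=1: 6>1, acc = 25+5 = 30
p=6,k=2: 6>2, acc = 30+4 = 34
p=6,k=3: 6>3, acc = 34+3 = 37
p=6,k=4: 6>4, acc = 37+2 = 39
p=6,k=5: 6>5, acc = 39+1 = 40
p=6,k=6: not 6>6, acc = 40+2 = 42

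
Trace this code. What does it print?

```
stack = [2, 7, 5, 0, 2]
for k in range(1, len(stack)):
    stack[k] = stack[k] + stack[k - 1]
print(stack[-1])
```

k=1: stack[1] = 7+2 = 9 → [2, 9, 5, 0, 2]
k=2: stack[2] = 5+9 = 14 → [2, 9, 14, 0, 2]
k=3: stack[3] = 0+14 = 14 → [2, 9, 14, 14, 2]
k=4: stack[4] = 2+14 = 16 → [2, 9, 14, 14, 16]

16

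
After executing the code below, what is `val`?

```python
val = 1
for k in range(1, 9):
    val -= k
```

-35

k=1: val = 1-1 = 0
k=2: val = 0-2 = -2
k=3: val = (-2)-3 = -5
k=4: val = (-5)-4 = -9
k=5: val = (-9)-5 = -14
k=6: val = (-14)-6 = -20
k=7: val = (-20)-7 = -27
k=8: val = (-27)-8 = -35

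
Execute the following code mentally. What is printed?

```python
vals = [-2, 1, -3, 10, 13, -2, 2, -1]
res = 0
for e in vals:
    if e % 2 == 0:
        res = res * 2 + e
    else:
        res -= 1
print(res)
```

e=-2: even, res = 0*2+(-2) = -2
e=1: not even, res = (-2)-1 = -3
e=-3: not even, res = (-3)-1 = -4
e=10: even, res = (-4)*2+10 = 2
e=13: not even, res = 2-1 = 1
e=-2: even, res = 1*2+(-2) = 0
e=2: even, res = 0*2+2 = 2
e=-1: not even, res = 2-1 = 1

1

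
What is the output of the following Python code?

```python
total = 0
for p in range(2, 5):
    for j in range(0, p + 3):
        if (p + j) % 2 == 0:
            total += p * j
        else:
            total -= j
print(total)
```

p=2,j=0: even sum, total = 0+0 = 0
p=2,j=1: odd sum, total = 0-1 = -1
p=2,j=2: even sum, total = (-1)+4 = 3
p=2,j=3: odd sum, total = 3-3 = 0
p=2,j=4: even sum, total = 0+8 = 8
p=3,j=0: odd sum, total = 8-0 = 8
p=3,j=1: even sum, total = 8+3 = 11
p=3,j=2: odd sum, total = 11-2 = 9
p=3,j=3: even sum, total = 9+9 = 18
p=3,j=4: odd sum, total = 18-4 = 14
p=3,j=5: even sum, total = 14+15 = 29
p=4,j=0: even sum, total = 29+0 = 29
p=4,j=1: odd sum, total = 29-1 = 28
p=4,j=2: even sum, total = 28+8 = 36
p=4,j=3: odd sum, total = 36-3 = 33
p=4,j=4: even sum, total = 33+16 = 49
p=4,j=5: odd sum, total = 49-5 = 44
p=4,j=6: even sum, total = 44+24 = 68

68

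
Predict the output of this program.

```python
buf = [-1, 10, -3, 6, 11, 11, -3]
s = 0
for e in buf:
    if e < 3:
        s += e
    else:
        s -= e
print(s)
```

-45

e=-1: <3, s = 0+(-1) = -1
e=10: not <3, s = (-1)-10 = -11
e=-3: <3, s = (-11)+(-3) = -14
e=6: not <3, s = (-14)-6 = -20
e=11: not <3, s = (-20)-11 = -31
e=11: not <3, s = (-31)-11 = -42
e=-3: <3, s = (-42)+(-3) = -45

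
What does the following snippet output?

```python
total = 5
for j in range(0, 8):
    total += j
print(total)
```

33

j=0: total = 5+0 = 5
j=1: total = 5+1 = 6
j=2: total = 6+2 = 8
j=3: total = 8+3 = 11
j=4: total = 11+4 = 15
j=5: total = 15+5 = 20
j=6: total = 20+6 = 26
j=7: total = 26+7 = 33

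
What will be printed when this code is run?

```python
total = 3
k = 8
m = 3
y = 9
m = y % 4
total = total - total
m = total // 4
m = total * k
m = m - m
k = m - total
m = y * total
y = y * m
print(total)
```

m = 9%4 = 1
total = 3-3 = 0
m = 0//4 = 0
m = 0*8 = 0
m = 0-0 = 0
k = 0-0 = 0
m = 9*0 = 0
y = 9*0 = 0

0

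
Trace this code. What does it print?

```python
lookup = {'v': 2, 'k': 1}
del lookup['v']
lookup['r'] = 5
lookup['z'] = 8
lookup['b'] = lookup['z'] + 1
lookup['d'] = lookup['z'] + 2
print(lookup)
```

{'k': 1, 'r': 5, 'z': 8, 'b': 9, 'd': 10}

del 'v' → {'k': 1}
lookup['r'] = 5 → {'k': 1, 'r': 5}
lookup['z'] = 8 → {'k': 1, 'r': 5, 'z': 8}
lookup['b'] = lookup['z']+1 = 9 → {'k': 1, 'r': 5, 'z': 8, 'b': 9}
lookup['d'] = lookup['z']+2 = 10 → {'k': 1, 'r': 5, 'z': 8, 'b': 9, 'd': 10}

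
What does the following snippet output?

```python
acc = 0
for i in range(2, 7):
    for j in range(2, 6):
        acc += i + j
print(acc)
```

150

i=2,j=2: acc = 0+4 = 4
i=2,j=3: acc = 4+5 = 9
i=2,j=4: acc = 9+6 = 15
i=2,j=5: acc = 15+7 = 22
i=3,j=2: acc = 22+5 = 27
i=3,j=3: acc = 27+6 = 33
i=3,j=4: acc = 33+7 = 40
i=3,j=5: acc = 40+8 = 48
i=4,j=2: acc = 48+6 = 54
i=4,j=3: acc = 54+7 = 61
i=4,j=4: acc = 61+8 = 69
i=4,j=5: acc = 69+9 = 78
i=5,j=2: acc = 78+7 = 85
i=5,j=3: acc = 85+8 = 93
i=5,j=4: acc = 93+9 = 102
i=5,j=5: acc = 102+10 = 112
i=6,j=2: acc = 112+8 = 120
i=6,j=3: acc = 120+9 = 129
i=6,j=4: acc = 129+10 = 139
i=6,j=5: acc = 139+11 = 150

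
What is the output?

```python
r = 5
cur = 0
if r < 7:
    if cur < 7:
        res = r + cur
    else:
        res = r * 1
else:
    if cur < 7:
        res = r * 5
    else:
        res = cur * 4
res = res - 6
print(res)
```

r=5, cur=0
r < 7 is True; cur < 7 is True
→ res = r + cur = 5
res = 5-6 = -1

-1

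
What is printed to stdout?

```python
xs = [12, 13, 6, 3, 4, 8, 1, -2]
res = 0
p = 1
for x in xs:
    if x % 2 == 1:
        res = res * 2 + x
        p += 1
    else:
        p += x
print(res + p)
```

91

x=12: not odd; p=13
x=13: odd, res = 0*2+13 = 13; p=14
x=6: not odd; p=20
x=3: odd, res = 13*2+3 = 29; p=21
x=4: not odd; p=25
x=8: not odd; p=33
x=1: odd, res = 29*2+1 = 59; p=34
x=-2: not odd; p=32
res+p = 59+32 = 91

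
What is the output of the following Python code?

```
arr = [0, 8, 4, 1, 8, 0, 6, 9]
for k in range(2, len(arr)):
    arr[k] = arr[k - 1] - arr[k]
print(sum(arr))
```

-26

k=2: arr[2] = 8-4 = 4 → [0, 8, 4, 1, 8, 0, 6, 9]
k=3: arr[3] = 4-1 = 3 → [0, 8, 4, 3, 8, 0, 6, 9]
k=4: arr[4] = 3-8 = -5 → [0, 8, 4, 3, -5, 0, 6, 9]
k=5: arr[5] = (-5)-0 = -5 → [0, 8, 4, 3, -5, -5, 6, 9]
k=6: arr[6] = (-5)-6 = -11 → [0, 8, 4, 3, -5, -5, -11, 9]
k=7: arr[7] = (-11)-9 = -20 → [0, 8, 4, 3, -5, -5, -11, -20]
sum = -26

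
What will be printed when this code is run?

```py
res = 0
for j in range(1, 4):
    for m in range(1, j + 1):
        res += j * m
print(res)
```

25

j=1,m=1: res = 0+1 = 1
j=2,m=1: res = 1+2 = 3
j=2,m=2: res = 3+4 = 7
j=3,m=1: res = 7+3 = 10
j=3,m=2: res = 10+6 = 16
j=3,m=3: res = 16+9 = 25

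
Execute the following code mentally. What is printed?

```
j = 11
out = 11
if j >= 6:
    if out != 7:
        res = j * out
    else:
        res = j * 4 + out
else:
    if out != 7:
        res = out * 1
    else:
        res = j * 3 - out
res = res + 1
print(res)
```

j=11, out=11
j >= 6 is True; out != 7 is True
→ res = j * out = 121
res = 121+1 = 122

122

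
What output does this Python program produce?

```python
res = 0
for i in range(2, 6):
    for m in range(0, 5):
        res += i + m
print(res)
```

110

i=2,m=0: res = 0+2 = 2
i=2,m=1: res = 2+3 = 5
i=2,m=2: res = 5+4 = 9
i=2,m=3: res = 9+5 = 14
i=2,m=4: res = 14+6 = 20
i=3,m=0: res = 20+3 = 23
i=3,m=1: res = 23+4 = 27
i=3,m=2: res = 27+5 = 32
i=3,m=3: res = 32+6 = 38
i=3,m=4: res = 38+7 = 45
i=4,m=0: res = 45+4 = 49
i=4,m=1: res = 49+5 = 54
i=4,m=2: res = 54+6 = 60
i=4,m=3: res = 60+7 = 67
i=4,m=4: res = 67+8 = 75
i=5,m=0: res = 75+5 = 80
i=5,m=1: res = 80+6 = 86
i=5,m=2: res = 86+7 = 93
i=5,m=3: res = 93+8 = 101
i=5,m=4: res = 101+9 = 110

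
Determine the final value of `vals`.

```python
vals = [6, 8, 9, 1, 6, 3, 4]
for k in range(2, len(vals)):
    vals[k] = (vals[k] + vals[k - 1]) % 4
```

[6, 8, 1, 2, 0, 3, 3]

k=2: vals[2] = (9+8)%4 = 1 → [6, 8, 1, 1, 6, 3, 4]
k=3: vals[3] = (1+1)%4 = 2 → [6, 8, 1, 2, 6, 3, 4]
k=4: vals[4] = (6+2)%4 = 0 → [6, 8, 1, 2, 0, 3, 4]
k=5: vals[5] = (3+0)%4 = 3 → [6, 8, 1, 2, 0, 3, 4]
k=6: vals[6] = (4+3)%4 = 3 → [6, 8, 1, 2, 0, 3, 3]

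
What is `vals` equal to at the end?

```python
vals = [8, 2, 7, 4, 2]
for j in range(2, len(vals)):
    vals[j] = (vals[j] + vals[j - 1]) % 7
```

j=2: vals[2] = (7+2)%7 = 2 → [8, 2, 2, 4, 2]
j=3: vals[3] = (4+2)%7 = 6 → [8, 2, 2, 6, 2]
j=4: vals[4] = (2+6)%7 = 1 → [8, 2, 2, 6, 1]

[8, 2, 2, 6, 1]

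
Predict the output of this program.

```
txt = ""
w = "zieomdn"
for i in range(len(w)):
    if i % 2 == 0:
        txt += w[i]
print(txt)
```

zemn

i=0: add 'z' → 'z'
i=1: skip
i=2: add 'e' → 'ze'
i=3: skip
i=4: add 'm' → 'zem'
i=5: skip
i=6: add 'n' → 'zemn'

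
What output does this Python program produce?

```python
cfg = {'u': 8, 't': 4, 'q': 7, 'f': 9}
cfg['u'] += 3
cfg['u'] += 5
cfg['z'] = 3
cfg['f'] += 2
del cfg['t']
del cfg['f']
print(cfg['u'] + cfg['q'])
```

cfg['u'] = 8+3 = 11 → {'u': 11, 't': 4, 'q': 7, 'f': 9}
cfg['u'] = 11+5 = 16 → {'u': 16, 't': 4, 'q': 7, 'f': 9}
cfg['z'] = 3 → {'u': 16, 't': 4, 'q': 7, 'f': 9, 'z': 3}
cfg['f'] = 9+2 = 11 → {'u': 16, 't': 4, 'q': 7, 'f': 11, 'z': 3}
del 't' → {'u': 16, 'q': 7, 'f': 11, 'z': 3}
del 'f' → {'u': 16, 'q': 7, 'z': 3}
cfg['u']+cfg['q'] = 16+7 = 23

23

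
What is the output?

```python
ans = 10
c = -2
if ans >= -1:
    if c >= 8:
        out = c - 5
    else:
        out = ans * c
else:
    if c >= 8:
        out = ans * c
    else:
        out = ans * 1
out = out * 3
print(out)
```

ans=10, c=-2
ans >= -1 is True; c >= 8 is False
→ out = ans * c = -20
out = (-20)*3 = -60

-60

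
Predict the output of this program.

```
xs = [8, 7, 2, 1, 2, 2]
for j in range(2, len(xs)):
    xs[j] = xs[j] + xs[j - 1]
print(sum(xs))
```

j=2: xs[2] = 2+7 = 9 → [8, 7, 9, 1, 2, 2]
j=3: xs[3] = 1+9 = 10 → [8, 7, 9, 10, 2, 2]
j=4: xs[4] = 2+10 = 12 → [8, 7, 9, 10, 12, 2]
j=5: xs[5] = 2+12 = 14 → [8, 7, 9, 10, 12, 14]
sum = 60

60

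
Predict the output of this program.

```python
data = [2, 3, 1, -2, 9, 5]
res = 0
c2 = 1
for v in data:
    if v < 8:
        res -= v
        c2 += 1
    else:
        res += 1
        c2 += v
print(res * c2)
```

v=2: <8, res = 0-2 = -2; c2=2
v=3: <8, res = (-2)-3 = -5; c2=3
v=1: <8, res = (-5)-1 = -6; c2=4
v=-2: <8, res = (-6)-(-2) = -4; c2=5
v=9: not <8, res = (-4)+1 = -3; c2=14
v=5: <8, res = (-3)-5 = -8; c2=15
res*c2 = (-8)*15 = -120

-120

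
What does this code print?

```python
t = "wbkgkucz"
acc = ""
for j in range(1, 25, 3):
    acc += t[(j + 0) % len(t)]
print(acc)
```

bkzkuwgc

j=1: add t[1]='b' → 'b'
j=4: add t[4]='k' → 'bk'
j=7: add t[7]='z' → 'bkz'
j=10: add t[2]='k' → 'bkzk'
j=13: add t[5]='u' → 'bkzku'
j=16: add t[0]='w' → 'bkzkuw'
j=19: add t[3]='g' → 'bkzkuwg'
j=22: add t[6]='c' → 'bkzkuwgc'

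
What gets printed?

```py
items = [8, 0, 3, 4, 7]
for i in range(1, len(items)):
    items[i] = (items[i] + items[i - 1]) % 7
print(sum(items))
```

15

i=1: items[1] = (0+8)%7 = 1 → [8, 1, 3, 4, 7]
i=2: items[2] = (3+1)%7 = 4 → [8, 1, 4, 4, 7]
i=3: items[3] = (4+4)%7 = 1 → [8, 1, 4, 1, 7]
i=4: items[4] = (7+1)%7 = 1 → [8, 1, 4, 1, 1]
sum = 15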